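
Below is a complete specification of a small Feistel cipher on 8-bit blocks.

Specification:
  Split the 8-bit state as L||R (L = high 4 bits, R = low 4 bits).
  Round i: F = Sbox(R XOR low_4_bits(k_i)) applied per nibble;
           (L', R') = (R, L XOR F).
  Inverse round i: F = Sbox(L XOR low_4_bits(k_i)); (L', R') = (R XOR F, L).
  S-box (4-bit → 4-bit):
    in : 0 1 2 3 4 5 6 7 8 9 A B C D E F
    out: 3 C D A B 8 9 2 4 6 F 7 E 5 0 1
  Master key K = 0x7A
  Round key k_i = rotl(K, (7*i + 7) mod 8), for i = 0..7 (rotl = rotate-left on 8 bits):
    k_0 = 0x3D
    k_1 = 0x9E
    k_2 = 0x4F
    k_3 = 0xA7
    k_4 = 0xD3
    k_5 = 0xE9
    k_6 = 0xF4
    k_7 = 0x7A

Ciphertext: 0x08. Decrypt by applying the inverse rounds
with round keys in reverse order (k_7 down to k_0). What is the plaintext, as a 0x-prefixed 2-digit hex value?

0x61

s_0 = ciphertext = 0x08
s_1 = InvRound(s_0, k_7) = 0x70
s_2 = InvRound(s_1, k_6) = 0xA7
s_3 = InvRound(s_2, k_5) = 0xDA
s_4 = InvRound(s_3, k_4) = 0xAD
s_5 = InvRound(s_4, k_3) = 0x8A
s_6 = InvRound(s_5, k_2) = 0x88
s_7 = InvRound(s_6, k_1) = 0x18
s_8 = InvRound(s_7, k_0) = 0x61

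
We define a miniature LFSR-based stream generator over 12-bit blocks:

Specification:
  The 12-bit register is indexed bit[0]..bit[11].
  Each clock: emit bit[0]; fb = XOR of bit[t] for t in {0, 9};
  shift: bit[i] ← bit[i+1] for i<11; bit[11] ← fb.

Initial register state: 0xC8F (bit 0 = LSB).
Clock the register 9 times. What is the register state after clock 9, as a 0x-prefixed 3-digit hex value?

0x40E

reg_0 = 0xC8F
clock 1: out=1, reg = 0xE47
clock 2: out=1, reg = 0x723
clock 3: out=1, reg = 0x391
clock 4: out=1, reg = 0x1C8
clock 5: out=0, reg = 0x0E4
clock 6: out=0, reg = 0x072
clock 7: out=0, reg = 0x039
clock 8: out=1, reg = 0x81C
clock 9: out=0, reg = 0x40E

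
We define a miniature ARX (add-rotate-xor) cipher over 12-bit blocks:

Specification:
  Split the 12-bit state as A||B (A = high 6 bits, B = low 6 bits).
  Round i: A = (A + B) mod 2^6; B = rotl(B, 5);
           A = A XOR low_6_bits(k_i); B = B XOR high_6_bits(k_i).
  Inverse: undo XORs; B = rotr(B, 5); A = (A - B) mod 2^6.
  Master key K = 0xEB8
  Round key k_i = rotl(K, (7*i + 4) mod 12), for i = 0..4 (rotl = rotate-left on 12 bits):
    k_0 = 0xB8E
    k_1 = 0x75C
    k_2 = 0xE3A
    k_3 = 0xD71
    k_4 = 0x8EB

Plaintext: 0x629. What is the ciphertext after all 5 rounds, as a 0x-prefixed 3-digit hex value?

0x815

s_0 = plaintext = 0x629
s_1 = Round(s_0, k_0) = 0x3DA
s_2 = Round(s_1, k_1) = 0xD50
s_3 = Round(s_2, k_2) = 0xFF0
s_4 = Round(s_3, k_3) = 0x7AD
s_5 = Round(s_4, k_4) = 0x815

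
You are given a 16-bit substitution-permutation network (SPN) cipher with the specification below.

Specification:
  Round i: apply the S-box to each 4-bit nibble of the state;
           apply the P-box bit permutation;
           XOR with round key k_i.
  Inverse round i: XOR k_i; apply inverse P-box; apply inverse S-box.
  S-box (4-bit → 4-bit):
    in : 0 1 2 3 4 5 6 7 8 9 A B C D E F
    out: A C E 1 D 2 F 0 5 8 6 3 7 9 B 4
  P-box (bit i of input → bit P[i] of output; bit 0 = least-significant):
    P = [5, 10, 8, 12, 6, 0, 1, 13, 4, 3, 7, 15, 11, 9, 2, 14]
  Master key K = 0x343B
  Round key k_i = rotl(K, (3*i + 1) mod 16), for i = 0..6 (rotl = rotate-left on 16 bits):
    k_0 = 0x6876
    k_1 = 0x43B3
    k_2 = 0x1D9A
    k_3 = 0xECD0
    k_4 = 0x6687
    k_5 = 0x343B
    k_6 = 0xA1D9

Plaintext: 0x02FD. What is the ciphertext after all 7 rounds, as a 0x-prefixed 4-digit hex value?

0xB01B

s_0 = plaintext = 0x02FD
s_1 = Round(s_0, k_0) = 0xBADC
s_2 = Round(s_1, k_1) = 0x6C5B
s_3 = Round(s_2, k_2) = 0x5327
s_4 = Round(s_3, k_3) = 0xCEC3
s_5 = Round(s_4, k_4) = 0xECF8
s_6 = Round(s_5, k_5) = 0x7F81
s_7 = Round(s_6, k_6) = 0xB01B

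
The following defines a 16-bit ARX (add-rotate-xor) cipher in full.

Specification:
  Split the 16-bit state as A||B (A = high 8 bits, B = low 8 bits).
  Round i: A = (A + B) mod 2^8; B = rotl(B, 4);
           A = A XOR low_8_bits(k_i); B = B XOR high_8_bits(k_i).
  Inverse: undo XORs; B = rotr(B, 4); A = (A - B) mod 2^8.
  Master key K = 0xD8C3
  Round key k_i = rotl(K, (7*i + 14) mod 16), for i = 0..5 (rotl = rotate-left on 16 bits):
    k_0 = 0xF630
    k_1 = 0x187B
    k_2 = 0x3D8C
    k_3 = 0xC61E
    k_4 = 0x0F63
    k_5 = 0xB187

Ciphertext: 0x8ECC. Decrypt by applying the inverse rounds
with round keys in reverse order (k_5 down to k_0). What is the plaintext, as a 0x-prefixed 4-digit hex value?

0x62EF

s_0 = ciphertext = 0x8ECC
s_1 = InvRound(s_0, k_5) = 0x32D7
s_2 = InvRound(s_1, k_4) = 0xC48D
s_3 = InvRound(s_2, k_3) = 0x26B4
s_4 = InvRound(s_3, k_2) = 0x1298
s_5 = InvRound(s_4, k_1) = 0x6108
s_6 = InvRound(s_5, k_0) = 0x62EF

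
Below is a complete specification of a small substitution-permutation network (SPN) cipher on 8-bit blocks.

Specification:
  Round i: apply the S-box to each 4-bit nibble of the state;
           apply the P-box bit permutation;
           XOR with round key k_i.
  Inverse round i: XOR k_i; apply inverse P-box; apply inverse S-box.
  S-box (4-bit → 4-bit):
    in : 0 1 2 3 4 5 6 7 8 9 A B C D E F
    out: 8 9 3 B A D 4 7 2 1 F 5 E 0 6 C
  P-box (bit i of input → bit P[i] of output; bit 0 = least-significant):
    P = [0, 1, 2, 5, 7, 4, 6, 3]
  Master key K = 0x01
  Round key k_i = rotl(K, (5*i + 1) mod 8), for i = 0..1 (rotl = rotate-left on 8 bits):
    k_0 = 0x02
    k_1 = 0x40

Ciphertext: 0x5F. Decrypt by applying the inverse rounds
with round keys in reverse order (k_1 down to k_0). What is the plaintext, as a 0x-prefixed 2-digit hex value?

0x6B

s_0 = ciphertext = 0x5F
s_1 = InvRound(s_0, k_1) = 0x47
s_2 = InvRound(s_1, k_0) = 0x6B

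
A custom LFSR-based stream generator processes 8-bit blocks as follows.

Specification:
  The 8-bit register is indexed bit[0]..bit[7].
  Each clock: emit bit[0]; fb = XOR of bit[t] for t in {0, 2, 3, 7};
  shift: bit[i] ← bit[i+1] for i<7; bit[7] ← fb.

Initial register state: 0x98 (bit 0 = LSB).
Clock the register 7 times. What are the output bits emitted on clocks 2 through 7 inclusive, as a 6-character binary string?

001100

reg_0 = 0x98
clock 1: out=0, reg = 0x4C
clock 2: out=0, reg = 0x26
clock 3: out=0, reg = 0x93
clock 4: out=1, reg = 0x49
clock 5: out=1, reg = 0x24
clock 6: out=0, reg = 0x92
clock 7: out=0, reg = 0xC9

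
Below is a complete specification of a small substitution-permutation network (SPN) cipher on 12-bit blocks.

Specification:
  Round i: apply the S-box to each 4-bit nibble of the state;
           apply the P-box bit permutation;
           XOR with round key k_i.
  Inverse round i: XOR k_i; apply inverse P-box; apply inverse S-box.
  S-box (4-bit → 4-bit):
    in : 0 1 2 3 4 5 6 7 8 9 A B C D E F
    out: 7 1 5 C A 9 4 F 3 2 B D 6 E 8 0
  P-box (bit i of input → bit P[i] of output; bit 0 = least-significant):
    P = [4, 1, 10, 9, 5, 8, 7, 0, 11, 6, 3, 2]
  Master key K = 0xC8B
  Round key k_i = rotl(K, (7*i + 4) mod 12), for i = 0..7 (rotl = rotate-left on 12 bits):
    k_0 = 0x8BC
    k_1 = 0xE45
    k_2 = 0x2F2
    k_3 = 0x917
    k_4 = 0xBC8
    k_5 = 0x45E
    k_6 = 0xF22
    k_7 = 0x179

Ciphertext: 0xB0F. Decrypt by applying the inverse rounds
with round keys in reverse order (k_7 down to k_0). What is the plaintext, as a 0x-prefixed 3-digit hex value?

0x085

s_0 = ciphertext = 0xB0F
s_1 = InvRound(s_0, k_7) = 0xA1A
s_2 = InvRound(s_1, k_6) = 0x682
s_3 = InvRound(s_2, k_5) = 0xD65
s_4 = InvRound(s_3, k_4) = 0x3B3
s_5 = InvRound(s_4, k_3) = 0x52E
s_6 = InvRound(s_5, k_2) = 0xDCB
s_7 = InvRound(s_6, k_1) = 0x3C4
s_8 = InvRound(s_7, k_0) = 0x085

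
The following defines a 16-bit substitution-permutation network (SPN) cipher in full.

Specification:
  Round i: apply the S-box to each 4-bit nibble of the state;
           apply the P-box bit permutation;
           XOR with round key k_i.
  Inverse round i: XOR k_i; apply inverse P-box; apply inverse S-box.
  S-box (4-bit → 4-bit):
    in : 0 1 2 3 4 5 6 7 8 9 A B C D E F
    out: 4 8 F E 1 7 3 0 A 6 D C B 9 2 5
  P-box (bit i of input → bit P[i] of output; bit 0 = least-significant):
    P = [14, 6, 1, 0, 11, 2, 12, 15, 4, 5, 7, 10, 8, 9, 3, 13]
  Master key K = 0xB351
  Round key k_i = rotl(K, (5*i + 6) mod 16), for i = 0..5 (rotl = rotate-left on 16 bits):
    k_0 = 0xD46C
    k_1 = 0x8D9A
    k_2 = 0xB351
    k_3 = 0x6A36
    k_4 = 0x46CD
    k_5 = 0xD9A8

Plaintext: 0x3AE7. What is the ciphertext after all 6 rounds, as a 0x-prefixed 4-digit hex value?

0x7B65

s_0 = plaintext = 0x3AE7
s_1 = Round(s_0, k_0) = 0xF2F0
s_2 = Round(s_1, k_1) = 0x9020
s_3 = Round(s_2, k_2) = 0x29DF
s_4 = Round(s_3, k_3) = 0x819C
s_5 = Round(s_4, k_4) = 0x3088
s_6 = Round(s_5, k_5) = 0x7B65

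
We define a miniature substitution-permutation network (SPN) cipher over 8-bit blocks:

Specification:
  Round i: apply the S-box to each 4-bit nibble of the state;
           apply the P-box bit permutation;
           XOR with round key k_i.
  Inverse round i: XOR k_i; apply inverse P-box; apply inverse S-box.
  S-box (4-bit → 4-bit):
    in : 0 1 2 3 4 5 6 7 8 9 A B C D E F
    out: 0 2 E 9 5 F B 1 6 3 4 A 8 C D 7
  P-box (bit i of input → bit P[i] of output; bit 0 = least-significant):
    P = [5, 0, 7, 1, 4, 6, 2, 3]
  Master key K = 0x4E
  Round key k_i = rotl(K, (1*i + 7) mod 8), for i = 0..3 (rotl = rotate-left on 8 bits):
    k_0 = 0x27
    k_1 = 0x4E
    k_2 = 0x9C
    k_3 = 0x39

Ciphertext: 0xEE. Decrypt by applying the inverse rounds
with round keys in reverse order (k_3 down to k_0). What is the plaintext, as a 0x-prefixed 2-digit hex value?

s_0 = ciphertext = 0xEE
s_1 = InvRound(s_0, k_3) = 0xF2
s_2 = InvRound(s_1, k_2) = 0x23
s_3 = InvRound(s_2, k_1) = 0x29
s_4 = InvRound(s_3, k_0) = 0xDC

0xDC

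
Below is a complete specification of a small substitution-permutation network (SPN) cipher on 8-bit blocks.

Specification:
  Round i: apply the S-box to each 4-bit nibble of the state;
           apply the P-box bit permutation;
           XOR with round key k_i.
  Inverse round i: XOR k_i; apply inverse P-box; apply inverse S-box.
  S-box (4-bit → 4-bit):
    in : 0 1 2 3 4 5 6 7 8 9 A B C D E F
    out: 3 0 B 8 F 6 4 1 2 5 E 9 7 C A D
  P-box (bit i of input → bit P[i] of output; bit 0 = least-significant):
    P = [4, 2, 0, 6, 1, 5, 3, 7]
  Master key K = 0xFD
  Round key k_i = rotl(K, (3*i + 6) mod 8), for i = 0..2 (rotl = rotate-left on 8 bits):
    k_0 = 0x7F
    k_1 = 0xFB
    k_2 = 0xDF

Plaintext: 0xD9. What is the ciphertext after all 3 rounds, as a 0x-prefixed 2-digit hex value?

0xB2

s_0 = plaintext = 0xD9
s_1 = Round(s_0, k_0) = 0xE6
s_2 = Round(s_1, k_1) = 0x5A
s_3 = Round(s_2, k_2) = 0xB2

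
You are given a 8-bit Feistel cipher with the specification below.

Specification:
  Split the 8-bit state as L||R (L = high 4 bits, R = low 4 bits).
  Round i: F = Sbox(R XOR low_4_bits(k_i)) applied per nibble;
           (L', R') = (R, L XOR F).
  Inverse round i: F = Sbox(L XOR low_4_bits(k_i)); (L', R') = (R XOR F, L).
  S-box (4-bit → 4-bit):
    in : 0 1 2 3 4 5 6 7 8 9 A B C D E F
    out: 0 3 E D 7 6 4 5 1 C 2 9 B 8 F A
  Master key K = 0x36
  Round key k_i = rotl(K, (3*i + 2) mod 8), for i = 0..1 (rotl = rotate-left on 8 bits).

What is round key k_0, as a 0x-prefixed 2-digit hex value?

0xD8

K = 0x36
k_0 = rotl(K, (3*0+2) mod 8) = rotl(K, 2) = 0xD8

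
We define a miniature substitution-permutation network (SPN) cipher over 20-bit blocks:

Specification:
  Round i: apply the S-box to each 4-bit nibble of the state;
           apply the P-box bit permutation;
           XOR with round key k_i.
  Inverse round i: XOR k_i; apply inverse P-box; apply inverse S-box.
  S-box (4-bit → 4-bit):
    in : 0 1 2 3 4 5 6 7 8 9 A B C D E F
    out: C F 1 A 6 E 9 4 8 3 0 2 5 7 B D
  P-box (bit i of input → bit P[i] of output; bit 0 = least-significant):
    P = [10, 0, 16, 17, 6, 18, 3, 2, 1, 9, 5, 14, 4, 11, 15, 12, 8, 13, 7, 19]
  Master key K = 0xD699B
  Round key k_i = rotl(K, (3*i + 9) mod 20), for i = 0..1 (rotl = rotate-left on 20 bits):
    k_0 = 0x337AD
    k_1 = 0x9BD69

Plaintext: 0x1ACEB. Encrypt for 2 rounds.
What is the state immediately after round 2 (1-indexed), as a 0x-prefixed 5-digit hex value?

s_0 = plaintext = 0x1ACEB
s_1 = Round(s_0, k_0) = 0xF164A
s_2 = Round(s_1, k_1) = 0x564F3

0x564F3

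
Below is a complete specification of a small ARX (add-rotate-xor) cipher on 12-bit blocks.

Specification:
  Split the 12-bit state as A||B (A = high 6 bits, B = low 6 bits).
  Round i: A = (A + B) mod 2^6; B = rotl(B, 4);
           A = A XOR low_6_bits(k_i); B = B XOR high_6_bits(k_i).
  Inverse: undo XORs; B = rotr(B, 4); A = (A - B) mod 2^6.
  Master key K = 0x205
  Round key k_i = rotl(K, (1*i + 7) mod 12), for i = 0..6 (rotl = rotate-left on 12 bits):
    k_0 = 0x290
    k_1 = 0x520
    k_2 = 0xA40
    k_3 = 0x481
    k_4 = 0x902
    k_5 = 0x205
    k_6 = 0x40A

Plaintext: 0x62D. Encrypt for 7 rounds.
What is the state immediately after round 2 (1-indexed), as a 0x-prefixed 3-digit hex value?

s_0 = plaintext = 0x62D
s_1 = Round(s_0, k_0) = 0x551
s_2 = Round(s_1, k_1) = 0x180
s_3 = Round(s_2, k_2) = 0x1A9
s_4 = Round(s_3, k_3) = 0xB88
s_5 = Round(s_4, k_4) = 0xD26
s_6 = Round(s_5, k_5) = 0x7E1
s_7 = Round(s_6, k_6) = 0x288

0x180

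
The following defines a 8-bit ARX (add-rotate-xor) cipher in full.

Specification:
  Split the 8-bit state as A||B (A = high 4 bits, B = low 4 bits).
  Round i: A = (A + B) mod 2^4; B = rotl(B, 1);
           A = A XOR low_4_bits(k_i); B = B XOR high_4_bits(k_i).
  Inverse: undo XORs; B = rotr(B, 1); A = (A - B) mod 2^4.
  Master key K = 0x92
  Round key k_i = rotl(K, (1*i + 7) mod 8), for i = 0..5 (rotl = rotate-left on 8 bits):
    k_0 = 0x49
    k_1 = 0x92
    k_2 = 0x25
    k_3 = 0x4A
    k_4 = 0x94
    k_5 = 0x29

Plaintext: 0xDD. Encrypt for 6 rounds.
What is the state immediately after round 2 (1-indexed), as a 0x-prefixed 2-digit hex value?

s_0 = plaintext = 0xDD
s_1 = Round(s_0, k_0) = 0x3F
s_2 = Round(s_1, k_1) = 0x06
s_3 = Round(s_2, k_2) = 0x3E
s_4 = Round(s_3, k_3) = 0xB9
s_5 = Round(s_4, k_4) = 0x0A
s_6 = Round(s_5, k_5) = 0x37

0x06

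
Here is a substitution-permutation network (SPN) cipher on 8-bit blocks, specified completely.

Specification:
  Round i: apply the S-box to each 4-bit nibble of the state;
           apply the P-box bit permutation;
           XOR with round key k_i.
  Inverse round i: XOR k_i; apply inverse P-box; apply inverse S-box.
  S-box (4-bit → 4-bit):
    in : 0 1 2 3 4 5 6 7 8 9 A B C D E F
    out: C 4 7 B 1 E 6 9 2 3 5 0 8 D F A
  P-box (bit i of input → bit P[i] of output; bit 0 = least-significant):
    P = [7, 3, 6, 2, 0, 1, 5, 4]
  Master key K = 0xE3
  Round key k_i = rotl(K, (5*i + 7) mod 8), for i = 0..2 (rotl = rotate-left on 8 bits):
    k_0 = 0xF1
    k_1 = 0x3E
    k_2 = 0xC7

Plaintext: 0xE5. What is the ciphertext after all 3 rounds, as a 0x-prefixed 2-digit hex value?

0x91

s_0 = plaintext = 0xE5
s_1 = Round(s_0, k_0) = 0x8E
s_2 = Round(s_1, k_1) = 0xF0
s_3 = Round(s_2, k_2) = 0x91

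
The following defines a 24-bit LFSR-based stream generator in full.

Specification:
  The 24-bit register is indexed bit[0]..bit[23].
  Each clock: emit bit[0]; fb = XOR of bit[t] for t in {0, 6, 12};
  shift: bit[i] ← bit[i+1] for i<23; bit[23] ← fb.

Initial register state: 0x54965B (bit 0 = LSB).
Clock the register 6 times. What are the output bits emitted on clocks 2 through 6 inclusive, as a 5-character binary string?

reg_0 = 0x54965B
clock 1: out=1, reg = 0xAA4B2D
clock 2: out=1, reg = 0xD52596
clock 3: out=0, reg = 0x6A92CB
clock 4: out=1, reg = 0xB54965
clock 5: out=1, reg = 0x5AA4B2
clock 6: out=0, reg = 0x2D5259

10110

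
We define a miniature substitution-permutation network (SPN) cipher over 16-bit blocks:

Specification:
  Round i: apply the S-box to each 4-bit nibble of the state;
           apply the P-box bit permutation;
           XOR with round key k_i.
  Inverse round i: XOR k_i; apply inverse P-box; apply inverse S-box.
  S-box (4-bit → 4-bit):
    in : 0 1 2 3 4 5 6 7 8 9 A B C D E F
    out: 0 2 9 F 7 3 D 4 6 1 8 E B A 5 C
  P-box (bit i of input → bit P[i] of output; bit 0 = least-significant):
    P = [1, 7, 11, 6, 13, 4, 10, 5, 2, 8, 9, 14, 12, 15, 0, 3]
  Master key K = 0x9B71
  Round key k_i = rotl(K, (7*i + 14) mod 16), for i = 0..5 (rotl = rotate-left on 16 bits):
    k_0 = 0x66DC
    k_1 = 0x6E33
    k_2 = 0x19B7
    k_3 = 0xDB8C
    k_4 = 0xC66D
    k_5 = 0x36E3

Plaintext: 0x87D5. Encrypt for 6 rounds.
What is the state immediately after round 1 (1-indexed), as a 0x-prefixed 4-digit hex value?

s_0 = plaintext = 0x87D5
s_1 = Round(s_0, k_0) = 0xE46F
s_2 = Round(s_1, k_1) = 0x5156
s_3 = Round(s_2, k_2) = 0xA0E5
s_4 = Round(s_3, k_3) = 0xFF06
s_5 = Round(s_4, k_4) = 0x8C26
s_6 = Round(s_5, k_5) = 0xDF84

0xE46F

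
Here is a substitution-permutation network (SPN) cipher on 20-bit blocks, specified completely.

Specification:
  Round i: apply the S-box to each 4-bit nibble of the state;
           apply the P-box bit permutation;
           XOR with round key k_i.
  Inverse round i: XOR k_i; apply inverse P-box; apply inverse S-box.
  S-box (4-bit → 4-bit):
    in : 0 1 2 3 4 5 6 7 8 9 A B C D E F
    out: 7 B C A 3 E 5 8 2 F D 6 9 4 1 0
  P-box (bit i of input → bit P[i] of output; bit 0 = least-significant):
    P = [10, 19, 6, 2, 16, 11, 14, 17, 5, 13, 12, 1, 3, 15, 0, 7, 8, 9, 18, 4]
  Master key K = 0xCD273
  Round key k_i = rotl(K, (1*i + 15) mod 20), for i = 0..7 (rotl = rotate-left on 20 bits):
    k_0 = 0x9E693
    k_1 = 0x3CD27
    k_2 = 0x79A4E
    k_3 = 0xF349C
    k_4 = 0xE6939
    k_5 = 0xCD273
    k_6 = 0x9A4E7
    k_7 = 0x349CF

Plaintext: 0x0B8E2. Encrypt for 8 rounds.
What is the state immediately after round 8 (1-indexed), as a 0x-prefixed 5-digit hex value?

0x2723A

s_0 = plaintext = 0x0B8E2
s_1 = Round(s_0, k_0) = 0xC45D6
s_2 = Round(s_1, k_1) = 0x3387D
s_3 = Round(s_2, k_2) = 0x5389E
s_4 = Round(s_3, k_3) = 0x8DA0C
s_5 = Round(s_4, k_4) = 0xF371E
s_6 = Round(s_5, k_5) = 0xF5EF1
s_7 = Round(s_6, k_6) = 0x12042
s_8 = Round(s_7, k_7) = 0x2723A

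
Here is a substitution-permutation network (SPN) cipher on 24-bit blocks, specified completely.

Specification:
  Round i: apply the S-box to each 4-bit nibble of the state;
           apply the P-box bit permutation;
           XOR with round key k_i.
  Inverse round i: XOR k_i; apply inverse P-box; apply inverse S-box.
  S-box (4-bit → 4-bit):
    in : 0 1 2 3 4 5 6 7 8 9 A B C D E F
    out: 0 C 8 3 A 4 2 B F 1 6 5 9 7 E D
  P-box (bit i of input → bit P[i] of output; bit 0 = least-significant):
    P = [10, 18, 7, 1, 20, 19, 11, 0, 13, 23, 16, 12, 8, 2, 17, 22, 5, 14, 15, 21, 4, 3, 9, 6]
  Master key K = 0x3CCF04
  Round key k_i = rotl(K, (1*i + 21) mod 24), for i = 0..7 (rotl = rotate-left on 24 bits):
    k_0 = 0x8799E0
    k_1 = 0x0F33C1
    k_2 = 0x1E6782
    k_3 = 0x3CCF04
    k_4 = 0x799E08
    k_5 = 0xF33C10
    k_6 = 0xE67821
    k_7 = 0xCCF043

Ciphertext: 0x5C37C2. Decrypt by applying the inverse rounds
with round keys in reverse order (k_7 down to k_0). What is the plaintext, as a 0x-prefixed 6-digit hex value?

s_0 = ciphertext = 0x5C37C2
s_1 = InvRound(s_0, k_7) = 0x5A96CB
s_2 = InvRound(s_1, k_6) = 0xE803D8
s_3 = InvRound(s_2, k_5) = 0xE0BFDB
s_4 = InvRound(s_3, k_4) = 0xC09D71
s_5 = InvRound(s_4, k_3) = 0xF74476
s_6 = InvRound(s_5, k_2) = 0xFC7D65
s_7 = InvRound(s_6, k_1) = 0x57EABB
s_8 = InvRound(s_7, k_0) = 0x86C7C2

0x86C7C2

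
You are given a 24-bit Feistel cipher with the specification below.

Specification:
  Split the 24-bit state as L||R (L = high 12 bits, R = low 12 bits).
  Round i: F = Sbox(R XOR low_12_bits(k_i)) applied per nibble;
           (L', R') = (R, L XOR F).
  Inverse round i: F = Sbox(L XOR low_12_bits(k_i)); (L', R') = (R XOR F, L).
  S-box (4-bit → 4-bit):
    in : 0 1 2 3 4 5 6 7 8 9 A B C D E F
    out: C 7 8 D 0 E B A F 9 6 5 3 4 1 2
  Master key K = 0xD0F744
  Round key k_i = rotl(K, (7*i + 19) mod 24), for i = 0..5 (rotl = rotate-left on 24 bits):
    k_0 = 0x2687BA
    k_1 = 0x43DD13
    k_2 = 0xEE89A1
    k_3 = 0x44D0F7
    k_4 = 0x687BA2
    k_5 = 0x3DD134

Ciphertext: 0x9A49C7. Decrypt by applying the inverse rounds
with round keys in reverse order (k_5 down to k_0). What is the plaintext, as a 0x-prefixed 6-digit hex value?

s_0 = ciphertext = 0x9A49C7
s_1 = InvRound(s_0, k_5) = 0x65B9A4
s_2 = InvRound(s_1, k_4) = 0xD8D65B
s_3 = InvRound(s_2, k_3) = 0x2FDD8D
s_4 = InvRound(s_3, k_2) = 0x86E2FD
s_5 = InvRound(s_4, k_1) = 0xC5986E
s_6 = InvRound(s_5, k_0) = 0xD73C59

0xD73C59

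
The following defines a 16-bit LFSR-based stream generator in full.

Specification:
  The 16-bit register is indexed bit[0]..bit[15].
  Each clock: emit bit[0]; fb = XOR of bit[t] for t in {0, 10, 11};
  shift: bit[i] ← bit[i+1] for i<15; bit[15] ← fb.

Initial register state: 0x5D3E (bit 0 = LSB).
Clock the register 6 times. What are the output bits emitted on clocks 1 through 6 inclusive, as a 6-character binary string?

reg_0 = 0x5D3E
clock 1: out=0, reg = 0x2E9F
clock 2: out=1, reg = 0x974F
clock 3: out=1, reg = 0x4BA7
clock 4: out=1, reg = 0x25D3
clock 5: out=1, reg = 0x12E9
clock 6: out=1, reg = 0x8974

011111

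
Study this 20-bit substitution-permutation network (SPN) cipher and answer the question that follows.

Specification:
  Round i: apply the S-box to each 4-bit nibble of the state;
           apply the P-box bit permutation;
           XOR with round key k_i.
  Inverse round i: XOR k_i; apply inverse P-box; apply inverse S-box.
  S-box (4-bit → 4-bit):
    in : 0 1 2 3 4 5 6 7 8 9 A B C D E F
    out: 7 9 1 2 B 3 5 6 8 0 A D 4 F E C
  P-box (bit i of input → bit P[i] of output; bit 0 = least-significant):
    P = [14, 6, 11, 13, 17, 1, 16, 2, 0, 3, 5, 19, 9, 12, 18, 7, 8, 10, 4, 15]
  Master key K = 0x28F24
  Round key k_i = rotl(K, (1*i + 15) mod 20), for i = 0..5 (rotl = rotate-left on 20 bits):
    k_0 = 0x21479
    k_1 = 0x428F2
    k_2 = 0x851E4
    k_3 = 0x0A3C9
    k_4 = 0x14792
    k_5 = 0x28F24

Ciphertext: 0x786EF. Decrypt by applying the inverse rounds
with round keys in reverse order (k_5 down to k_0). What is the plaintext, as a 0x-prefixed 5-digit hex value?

s_0 = ciphertext = 0x786EF
s_1 = InvRound(s_0, k_5) = 0x2F577
s_2 = InvRound(s_1, k_4) = 0x846BA
s_3 = InvRound(s_2, k_3) = 0xD9B34
s_4 = InvRound(s_3, k_2) = 0xFB9C0
s_5 = InvRound(s_4, k_1) = 0xB3F09
s_6 = InvRound(s_5, k_0) = 0x62FCE

0x62FCE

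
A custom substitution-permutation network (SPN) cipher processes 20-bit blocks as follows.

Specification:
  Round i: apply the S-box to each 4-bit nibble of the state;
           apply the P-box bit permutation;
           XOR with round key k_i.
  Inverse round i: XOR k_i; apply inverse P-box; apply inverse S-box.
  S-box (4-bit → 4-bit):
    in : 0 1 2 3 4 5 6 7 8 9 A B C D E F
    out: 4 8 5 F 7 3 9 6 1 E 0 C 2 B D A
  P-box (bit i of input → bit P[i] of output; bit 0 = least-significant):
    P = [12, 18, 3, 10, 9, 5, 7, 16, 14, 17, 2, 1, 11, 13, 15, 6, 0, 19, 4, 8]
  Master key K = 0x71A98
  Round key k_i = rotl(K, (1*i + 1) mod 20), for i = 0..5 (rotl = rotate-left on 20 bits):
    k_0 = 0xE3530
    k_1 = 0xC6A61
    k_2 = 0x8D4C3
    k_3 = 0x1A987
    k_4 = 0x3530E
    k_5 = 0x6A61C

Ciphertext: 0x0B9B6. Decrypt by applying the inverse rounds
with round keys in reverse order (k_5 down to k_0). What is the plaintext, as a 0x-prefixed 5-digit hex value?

s_0 = ciphertext = 0x0B9B6
s_1 = InvRound(s_0, k_5) = 0x18F43
s_2 = InvRound(s_1, k_4) = 0x8E4AE
s_3 = InvRound(s_2, k_3) = 0xD88FB
s_4 = InvRound(s_3, k_2) = 0x088F3
s_5 = InvRound(s_4, k_1) = 0x7762C
s_6 = InvRound(s_5, k_0) = 0x9A260

0x9A260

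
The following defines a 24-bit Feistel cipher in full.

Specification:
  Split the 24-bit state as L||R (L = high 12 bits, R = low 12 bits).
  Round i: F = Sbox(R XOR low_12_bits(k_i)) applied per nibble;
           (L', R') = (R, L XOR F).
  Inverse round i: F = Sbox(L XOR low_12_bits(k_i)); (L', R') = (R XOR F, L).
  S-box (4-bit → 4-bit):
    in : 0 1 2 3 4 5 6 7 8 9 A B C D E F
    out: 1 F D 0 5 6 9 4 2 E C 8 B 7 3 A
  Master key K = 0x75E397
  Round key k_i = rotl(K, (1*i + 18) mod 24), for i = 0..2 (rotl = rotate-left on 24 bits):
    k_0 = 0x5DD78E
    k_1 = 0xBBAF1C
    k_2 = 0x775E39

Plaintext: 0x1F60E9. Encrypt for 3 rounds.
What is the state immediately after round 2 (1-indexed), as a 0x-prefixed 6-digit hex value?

s_0 = plaintext = 0x1F60E9
s_1 = Round(s_0, k_0) = 0x0E9562
s_2 = Round(s_1, k_1) = 0x562CAA
s_3 = Round(s_2, k_2) = 0xCAA882

0x562CAA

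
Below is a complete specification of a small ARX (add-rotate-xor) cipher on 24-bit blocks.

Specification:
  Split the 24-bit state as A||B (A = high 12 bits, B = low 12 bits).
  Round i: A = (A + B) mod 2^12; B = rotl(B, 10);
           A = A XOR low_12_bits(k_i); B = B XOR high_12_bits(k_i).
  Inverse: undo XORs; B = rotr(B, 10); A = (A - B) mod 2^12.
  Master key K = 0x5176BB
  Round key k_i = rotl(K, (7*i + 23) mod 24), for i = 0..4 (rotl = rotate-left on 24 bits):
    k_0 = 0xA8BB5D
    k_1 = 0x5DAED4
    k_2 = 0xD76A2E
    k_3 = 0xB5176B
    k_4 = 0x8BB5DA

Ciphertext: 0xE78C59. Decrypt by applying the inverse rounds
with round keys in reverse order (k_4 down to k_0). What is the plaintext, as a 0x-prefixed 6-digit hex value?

s_0 = ciphertext = 0xE78C59
s_1 = InvRound(s_0, k_4) = 0x819389
s_2 = InvRound(s_1, k_3) = 0xC10362
s_3 = InvRound(s_2, k_2) = 0xDEB853
s_4 = InvRound(s_3, k_1) = 0xD18627
s_5 = InvRound(s_4, k_0) = 0x3922B3

0x3922B3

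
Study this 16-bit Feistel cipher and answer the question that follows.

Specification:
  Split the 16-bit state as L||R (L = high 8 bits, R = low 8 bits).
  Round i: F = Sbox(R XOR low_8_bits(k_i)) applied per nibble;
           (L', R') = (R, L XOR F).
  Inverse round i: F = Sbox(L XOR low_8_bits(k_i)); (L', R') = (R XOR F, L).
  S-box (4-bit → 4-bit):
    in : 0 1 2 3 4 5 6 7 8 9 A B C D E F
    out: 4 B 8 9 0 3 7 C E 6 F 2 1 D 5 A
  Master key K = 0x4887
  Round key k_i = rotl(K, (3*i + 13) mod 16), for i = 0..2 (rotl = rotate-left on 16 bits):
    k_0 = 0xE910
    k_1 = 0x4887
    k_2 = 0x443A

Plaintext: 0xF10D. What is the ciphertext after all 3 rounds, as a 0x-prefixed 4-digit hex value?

0x1FCF

s_0 = plaintext = 0xF10D
s_1 = Round(s_0, k_0) = 0x0D4C
s_2 = Round(s_1, k_1) = 0x4C1F
s_3 = Round(s_2, k_2) = 0x1FCF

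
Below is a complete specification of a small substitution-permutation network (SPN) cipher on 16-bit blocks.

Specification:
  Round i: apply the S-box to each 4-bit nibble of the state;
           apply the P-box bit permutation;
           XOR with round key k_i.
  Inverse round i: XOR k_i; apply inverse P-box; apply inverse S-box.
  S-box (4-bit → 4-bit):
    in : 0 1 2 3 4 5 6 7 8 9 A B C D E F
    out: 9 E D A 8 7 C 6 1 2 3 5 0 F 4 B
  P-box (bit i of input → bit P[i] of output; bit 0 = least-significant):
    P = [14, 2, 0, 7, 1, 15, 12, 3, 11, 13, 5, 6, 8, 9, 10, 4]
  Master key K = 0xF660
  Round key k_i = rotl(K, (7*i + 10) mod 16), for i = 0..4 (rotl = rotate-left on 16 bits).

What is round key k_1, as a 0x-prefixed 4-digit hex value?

K = 0xF660
k_0 = rotl(K, (7*0+10) mod 16) = rotl(K, 10) = 0x83D9
k_1 = rotl(K, (7*1+10) mod 16) = rotl(K, 1) = 0xECC1

0xECC1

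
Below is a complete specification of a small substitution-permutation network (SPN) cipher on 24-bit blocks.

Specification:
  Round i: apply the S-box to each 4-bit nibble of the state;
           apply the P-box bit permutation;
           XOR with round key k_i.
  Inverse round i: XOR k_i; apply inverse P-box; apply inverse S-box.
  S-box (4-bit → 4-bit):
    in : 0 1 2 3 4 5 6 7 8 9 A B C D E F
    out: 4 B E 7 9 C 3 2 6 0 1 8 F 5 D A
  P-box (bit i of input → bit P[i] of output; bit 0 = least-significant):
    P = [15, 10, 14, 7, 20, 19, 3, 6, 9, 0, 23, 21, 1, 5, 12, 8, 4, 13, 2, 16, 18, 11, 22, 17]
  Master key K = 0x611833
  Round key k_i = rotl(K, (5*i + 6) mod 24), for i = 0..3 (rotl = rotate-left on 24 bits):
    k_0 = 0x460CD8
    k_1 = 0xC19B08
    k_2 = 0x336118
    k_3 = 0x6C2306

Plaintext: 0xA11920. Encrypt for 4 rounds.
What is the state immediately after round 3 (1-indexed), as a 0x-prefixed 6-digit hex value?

0xE1D30A

s_0 = plaintext = 0xA11920
s_1 = Round(s_0, k_0) = 0x4B6DA2
s_2 = Round(s_1, k_1) = 0x56DDAA
s_3 = Round(s_2, k_2) = 0xE1D30A
s_4 = Round(s_3, k_3) = 0xAB911D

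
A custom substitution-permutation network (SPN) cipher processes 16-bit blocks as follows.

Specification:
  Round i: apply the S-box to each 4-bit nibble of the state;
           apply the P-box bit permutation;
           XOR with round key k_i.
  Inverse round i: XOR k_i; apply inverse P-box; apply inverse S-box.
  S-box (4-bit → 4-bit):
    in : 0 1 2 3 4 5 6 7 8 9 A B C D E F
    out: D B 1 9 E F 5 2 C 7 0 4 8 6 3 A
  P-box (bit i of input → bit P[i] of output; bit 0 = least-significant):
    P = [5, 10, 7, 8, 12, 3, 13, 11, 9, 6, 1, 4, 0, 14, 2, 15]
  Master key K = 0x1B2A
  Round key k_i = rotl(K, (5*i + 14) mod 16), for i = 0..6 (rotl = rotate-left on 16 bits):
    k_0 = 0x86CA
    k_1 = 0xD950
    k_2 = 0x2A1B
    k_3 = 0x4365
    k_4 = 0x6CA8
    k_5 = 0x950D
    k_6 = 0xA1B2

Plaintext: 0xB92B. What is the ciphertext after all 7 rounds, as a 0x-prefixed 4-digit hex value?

0x900D

s_0 = plaintext = 0xB92B
s_1 = Round(s_0, k_0) = 0x940C
s_2 = Round(s_1, k_1) = 0xA007
s_3 = Round(s_2, k_2) = 0x1409
s_4 = Round(s_3, k_3) = 0xBF96
s_5 = Round(s_4, k_4) = 0x5C54
s_6 = Round(s_5, k_5) = 0x6890
s_7 = Round(s_6, k_6) = 0x900D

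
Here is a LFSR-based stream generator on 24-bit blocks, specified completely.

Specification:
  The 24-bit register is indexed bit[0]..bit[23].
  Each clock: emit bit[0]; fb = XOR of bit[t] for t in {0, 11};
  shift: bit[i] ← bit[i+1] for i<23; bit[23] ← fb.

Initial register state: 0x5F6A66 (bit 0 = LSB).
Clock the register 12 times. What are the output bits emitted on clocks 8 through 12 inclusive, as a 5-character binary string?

00101

reg_0 = 0x5F6A66
clock 1: out=0, reg = 0xAFB533
clock 2: out=1, reg = 0xD7DA99
clock 3: out=1, reg = 0x6BED4C
clock 4: out=0, reg = 0xB5F6A6
clock 5: out=0, reg = 0x5AFB53
clock 6: out=1, reg = 0x2D7DA9
clock 7: out=1, reg = 0x16BED4
clock 8: out=0, reg = 0x8B5F6A
clock 9: out=0, reg = 0xC5AFB5
clock 10: out=1, reg = 0x62D7DA
clock 11: out=0, reg = 0x316BED
clock 12: out=1, reg = 0x18B5F6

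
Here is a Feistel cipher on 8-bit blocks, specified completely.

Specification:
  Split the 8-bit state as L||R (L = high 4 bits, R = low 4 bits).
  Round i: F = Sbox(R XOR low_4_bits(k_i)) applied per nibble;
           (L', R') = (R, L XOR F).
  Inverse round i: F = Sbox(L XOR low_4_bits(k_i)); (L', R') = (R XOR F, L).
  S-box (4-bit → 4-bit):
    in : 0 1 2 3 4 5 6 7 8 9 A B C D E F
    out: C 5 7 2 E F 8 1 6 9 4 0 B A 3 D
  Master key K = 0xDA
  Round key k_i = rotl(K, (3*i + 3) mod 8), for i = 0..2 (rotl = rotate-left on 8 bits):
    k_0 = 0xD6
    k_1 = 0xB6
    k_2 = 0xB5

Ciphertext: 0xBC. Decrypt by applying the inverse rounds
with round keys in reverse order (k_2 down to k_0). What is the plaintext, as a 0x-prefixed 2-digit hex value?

s_0 = ciphertext = 0xBC
s_1 = InvRound(s_0, k_2) = 0xFB
s_2 = InvRound(s_1, k_1) = 0x2F
s_3 = InvRound(s_2, k_0) = 0x12

0x12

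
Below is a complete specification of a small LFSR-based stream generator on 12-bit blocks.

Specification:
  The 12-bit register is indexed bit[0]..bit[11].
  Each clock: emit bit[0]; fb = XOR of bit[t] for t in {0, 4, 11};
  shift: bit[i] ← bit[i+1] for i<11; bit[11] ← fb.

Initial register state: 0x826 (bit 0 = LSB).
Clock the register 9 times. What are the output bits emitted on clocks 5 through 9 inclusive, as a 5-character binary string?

reg_0 = 0x826
clock 1: out=0, reg = 0xC13
clock 2: out=1, reg = 0xE09
clock 3: out=1, reg = 0x704
clock 4: out=0, reg = 0x382
clock 5: out=0, reg = 0x1C1
clock 6: out=1, reg = 0x8E0
clock 7: out=0, reg = 0xC70
clock 8: out=0, reg = 0x638
clock 9: out=0, reg = 0xB1C

01000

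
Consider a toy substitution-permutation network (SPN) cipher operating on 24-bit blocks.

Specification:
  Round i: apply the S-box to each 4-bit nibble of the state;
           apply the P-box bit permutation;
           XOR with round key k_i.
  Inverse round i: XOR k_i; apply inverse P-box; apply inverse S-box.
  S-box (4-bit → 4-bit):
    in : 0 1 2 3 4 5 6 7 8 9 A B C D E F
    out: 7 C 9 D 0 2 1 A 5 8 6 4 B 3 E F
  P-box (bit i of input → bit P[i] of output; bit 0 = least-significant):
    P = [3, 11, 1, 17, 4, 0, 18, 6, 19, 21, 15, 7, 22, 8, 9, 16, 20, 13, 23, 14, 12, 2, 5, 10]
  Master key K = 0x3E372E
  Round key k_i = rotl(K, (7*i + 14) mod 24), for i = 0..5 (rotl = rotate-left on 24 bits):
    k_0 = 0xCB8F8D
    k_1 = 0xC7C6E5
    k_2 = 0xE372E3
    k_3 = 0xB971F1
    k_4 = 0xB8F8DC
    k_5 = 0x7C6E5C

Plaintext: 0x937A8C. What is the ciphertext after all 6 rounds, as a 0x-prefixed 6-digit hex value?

0xE66F38

s_0 = plaintext = 0x937A8C
s_1 = Round(s_0, k_0) = 0x7C4295
s_2 = Round(s_1, k_1) = 0xDFAA21
s_3 = Round(s_2, k_2) = 0x5181B5
s_4 = Round(s_3, k_3) = 0x7DBB75
s_5 = Round(s_4, k_4) = 0xA85699
s_6 = Round(s_5, k_5) = 0xE66F38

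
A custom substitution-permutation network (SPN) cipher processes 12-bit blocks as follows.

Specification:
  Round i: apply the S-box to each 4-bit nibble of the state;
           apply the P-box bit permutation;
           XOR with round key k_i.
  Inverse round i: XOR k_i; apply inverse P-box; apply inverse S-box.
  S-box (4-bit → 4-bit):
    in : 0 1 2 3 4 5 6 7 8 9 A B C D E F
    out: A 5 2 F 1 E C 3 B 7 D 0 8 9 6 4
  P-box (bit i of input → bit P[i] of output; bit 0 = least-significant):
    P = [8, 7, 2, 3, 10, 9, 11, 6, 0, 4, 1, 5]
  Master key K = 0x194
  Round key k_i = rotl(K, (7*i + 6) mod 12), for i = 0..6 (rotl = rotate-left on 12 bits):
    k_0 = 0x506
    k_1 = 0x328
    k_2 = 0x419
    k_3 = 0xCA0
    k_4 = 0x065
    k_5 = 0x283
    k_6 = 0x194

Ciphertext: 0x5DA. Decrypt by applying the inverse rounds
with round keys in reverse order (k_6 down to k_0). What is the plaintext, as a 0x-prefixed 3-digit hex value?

0x3BD

s_0 = ciphertext = 0x5DA
s_1 = InvRound(s_0, k_6) = 0xFD6
s_2 = InvRound(s_1, k_5) = 0x7A1
s_3 = InvRound(s_2, k_4) = 0xB89
s_4 = InvRound(s_3, k_3) = 0xD7D
s_5 = InvRound(s_4, k_2) = 0xC61
s_6 = InvRound(s_5, k_1) = 0x43D
s_7 = InvRound(s_6, k_0) = 0x3BD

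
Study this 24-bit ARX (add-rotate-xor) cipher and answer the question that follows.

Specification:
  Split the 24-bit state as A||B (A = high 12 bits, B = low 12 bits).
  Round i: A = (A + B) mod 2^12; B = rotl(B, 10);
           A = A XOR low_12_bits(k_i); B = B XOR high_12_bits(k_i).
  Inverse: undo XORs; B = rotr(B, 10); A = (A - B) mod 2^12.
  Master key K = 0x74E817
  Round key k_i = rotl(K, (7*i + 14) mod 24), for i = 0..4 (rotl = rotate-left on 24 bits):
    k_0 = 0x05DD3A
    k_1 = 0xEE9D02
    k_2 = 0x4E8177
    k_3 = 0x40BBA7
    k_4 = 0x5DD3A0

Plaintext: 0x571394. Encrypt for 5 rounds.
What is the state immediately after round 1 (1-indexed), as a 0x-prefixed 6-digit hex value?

0x43F0B8

s_0 = plaintext = 0x571394
s_1 = Round(s_0, k_0) = 0x43F0B8
s_2 = Round(s_1, k_1) = 0x9F5EC7
s_3 = Round(s_2, k_2) = 0x9CBB59
s_4 = Round(s_3, k_3) = 0xE832DD
s_5 = Round(s_4, k_4) = 0x2C016A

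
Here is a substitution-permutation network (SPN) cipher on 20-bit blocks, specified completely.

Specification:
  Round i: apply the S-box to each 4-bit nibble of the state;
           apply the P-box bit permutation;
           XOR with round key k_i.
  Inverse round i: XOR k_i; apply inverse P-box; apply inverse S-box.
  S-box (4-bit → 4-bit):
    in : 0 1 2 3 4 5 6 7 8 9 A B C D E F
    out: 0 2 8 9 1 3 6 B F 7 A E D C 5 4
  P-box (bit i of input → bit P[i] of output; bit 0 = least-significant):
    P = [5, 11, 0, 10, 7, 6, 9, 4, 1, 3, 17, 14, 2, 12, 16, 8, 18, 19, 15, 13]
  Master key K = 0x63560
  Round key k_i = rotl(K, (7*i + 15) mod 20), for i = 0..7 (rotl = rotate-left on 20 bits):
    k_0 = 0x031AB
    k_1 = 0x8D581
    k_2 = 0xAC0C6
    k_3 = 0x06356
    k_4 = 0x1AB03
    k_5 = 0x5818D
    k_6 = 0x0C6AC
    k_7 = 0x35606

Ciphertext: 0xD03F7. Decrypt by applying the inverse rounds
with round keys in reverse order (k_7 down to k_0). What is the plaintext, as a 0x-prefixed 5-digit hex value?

s_0 = ciphertext = 0xD03F7
s_1 = InvRound(s_0, k_7) = 0x5AD7C
s_2 = InvRound(s_1, k_6) = 0x3D281
s_3 = InvRound(s_2, k_5) = 0x47BF0
s_4 = InvRound(s_3, k_4) = 0xE637E
s_5 = InvRound(s_4, k_3) = 0x50604
s_6 = InvRound(s_5, k_2) = 0x9FC92
s_7 = InvRound(s_6, k_1) = 0x2D426
s_8 = InvRound(s_7, k_0) = 0xD3B4D

0xD3B4D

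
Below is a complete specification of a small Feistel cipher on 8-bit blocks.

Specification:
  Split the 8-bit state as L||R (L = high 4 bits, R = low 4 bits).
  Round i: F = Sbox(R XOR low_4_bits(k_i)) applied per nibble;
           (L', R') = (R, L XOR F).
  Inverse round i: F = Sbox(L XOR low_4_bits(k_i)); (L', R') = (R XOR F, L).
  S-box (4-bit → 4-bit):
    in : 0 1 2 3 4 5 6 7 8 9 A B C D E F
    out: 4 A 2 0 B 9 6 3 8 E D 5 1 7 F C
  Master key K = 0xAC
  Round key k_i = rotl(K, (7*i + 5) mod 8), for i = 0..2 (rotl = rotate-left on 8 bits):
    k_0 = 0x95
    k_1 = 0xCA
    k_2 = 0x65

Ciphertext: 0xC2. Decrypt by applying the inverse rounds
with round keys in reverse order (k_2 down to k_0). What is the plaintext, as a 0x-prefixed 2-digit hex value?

0x0A

s_0 = ciphertext = 0xC2
s_1 = InvRound(s_0, k_2) = 0xCC
s_2 = InvRound(s_1, k_1) = 0xAC
s_3 = InvRound(s_2, k_0) = 0x0A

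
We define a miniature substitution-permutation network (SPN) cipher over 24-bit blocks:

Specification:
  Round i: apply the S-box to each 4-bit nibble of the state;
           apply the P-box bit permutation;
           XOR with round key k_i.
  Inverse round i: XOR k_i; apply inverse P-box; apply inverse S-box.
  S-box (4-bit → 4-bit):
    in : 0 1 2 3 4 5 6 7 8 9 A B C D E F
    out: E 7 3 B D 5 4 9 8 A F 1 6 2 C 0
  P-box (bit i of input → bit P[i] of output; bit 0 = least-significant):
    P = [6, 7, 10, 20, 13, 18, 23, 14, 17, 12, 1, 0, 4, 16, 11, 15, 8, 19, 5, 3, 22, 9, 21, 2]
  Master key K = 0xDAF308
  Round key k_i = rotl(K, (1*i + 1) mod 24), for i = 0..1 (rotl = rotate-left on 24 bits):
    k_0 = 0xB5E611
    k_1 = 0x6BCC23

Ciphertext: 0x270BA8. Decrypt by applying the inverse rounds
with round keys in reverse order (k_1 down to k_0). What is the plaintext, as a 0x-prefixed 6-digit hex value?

s_0 = ciphertext = 0x270BA8
s_1 = InvRound(s_0, k_1) = 0x238E9C
s_2 = InvRound(s_1, k_0) = 0x8867A9

0x8867A9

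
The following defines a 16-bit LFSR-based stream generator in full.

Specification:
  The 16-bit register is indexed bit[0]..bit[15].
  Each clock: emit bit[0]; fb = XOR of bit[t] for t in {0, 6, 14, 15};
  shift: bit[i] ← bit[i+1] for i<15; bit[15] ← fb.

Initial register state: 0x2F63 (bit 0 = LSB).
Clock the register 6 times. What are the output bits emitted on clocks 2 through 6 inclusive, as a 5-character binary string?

reg_0 = 0x2F63
clock 1: out=1, reg = 0x17B1
clock 2: out=1, reg = 0x8BD8
clock 3: out=0, reg = 0x45EC
clock 4: out=0, reg = 0x22F6
clock 5: out=0, reg = 0x917B
clock 6: out=1, reg = 0xC8BD

10001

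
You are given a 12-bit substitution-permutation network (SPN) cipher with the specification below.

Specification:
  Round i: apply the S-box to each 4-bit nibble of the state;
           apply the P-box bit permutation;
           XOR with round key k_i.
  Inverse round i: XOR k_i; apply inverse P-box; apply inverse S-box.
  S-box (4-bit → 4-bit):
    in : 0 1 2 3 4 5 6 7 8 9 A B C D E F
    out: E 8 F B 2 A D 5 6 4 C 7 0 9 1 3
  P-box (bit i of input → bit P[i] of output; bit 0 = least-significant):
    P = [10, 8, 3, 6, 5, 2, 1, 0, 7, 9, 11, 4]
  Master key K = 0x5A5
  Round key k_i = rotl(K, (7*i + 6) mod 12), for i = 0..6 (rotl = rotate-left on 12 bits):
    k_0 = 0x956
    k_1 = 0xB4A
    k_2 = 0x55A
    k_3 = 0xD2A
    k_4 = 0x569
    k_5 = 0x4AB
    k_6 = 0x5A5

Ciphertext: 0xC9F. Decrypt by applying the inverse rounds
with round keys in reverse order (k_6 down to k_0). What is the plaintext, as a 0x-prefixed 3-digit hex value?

0x352

s_0 = ciphertext = 0xC9F
s_1 = InvRound(s_0, k_6) = 0xA78
s_2 = InvRound(s_1, k_5) = 0x2AD
s_3 = InvRound(s_2, k_4) = 0xF43
s_4 = InvRound(s_3, k_3) = 0x4DA
s_5 = InvRound(s_4, k_2) = 0xEC4
s_6 = InvRound(s_5, k_1) = 0xE8B
s_7 = InvRound(s_6, k_0) = 0x352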